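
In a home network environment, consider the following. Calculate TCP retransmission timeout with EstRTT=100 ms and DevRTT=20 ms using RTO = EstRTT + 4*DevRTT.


Given: EstRTT = 100 ms, DevRTT = 20 ms
Timeout = EstRTT + 4 * DevRTT
4 * DevRTT = 4 * 20 = 80
Timeout = 100 + 80 = 180 ms

180


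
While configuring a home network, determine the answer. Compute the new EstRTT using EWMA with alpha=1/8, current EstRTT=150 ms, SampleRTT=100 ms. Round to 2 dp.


Given: EstRTT = 150 ms, SampleRTT = 100 ms, alpha = 1/8
New EstRTT = (1 - alpha) * EstRTT + alpha * SampleRTT
(7/8) * 150 = 131.25
(1/8) * 100 = 12.5
New EstRTT = 131.25 + 12.5 = 143.75 ms -> 143.75 ms (2 dp)

143.75


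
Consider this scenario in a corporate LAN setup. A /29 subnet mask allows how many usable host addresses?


Given: subnet mask /29
Host bits = 32 - 29 = 3
Total addresses = 2^3 = 8
Usable hosts = 8 - 2 (network + broadcast) = 6

6


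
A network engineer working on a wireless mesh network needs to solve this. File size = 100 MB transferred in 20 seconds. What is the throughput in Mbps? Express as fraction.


Given: file = 100 MB, time = 20 s
File in Mb = 100 * 8 = 800 Mb
Throughput = 800 / 20 Mbps
Throughput = 40 Mbps

40


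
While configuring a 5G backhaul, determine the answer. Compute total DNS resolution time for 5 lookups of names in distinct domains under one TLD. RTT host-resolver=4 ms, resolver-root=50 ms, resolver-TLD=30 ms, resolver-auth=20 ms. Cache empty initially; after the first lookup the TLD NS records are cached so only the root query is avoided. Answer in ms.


Lookup 1 (cold cache): local + root + TLD + auth = 4 + 50 + 30 + 20 = 104 ms
Lookups 2..5 (TLD NS cached -> skip root; new domain -> still ask TLD and auth): local + TLD + auth = 4 + 30 + 20 = 54 ms each
Remaining 4 lookups: 4 * 54 = 216 ms
Total = 104 + 216 = 320 ms

320


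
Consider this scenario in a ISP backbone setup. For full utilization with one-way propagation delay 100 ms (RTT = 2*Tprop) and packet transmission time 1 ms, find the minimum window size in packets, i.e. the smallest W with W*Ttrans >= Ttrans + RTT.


Given: Ttrans = 1 ms, RTT = 200 ms (= 2 * Tprop, Tprop = 100 ms)
Time until first ACK returns = Ttrans + RTT = 1 + 200 = 201 ms
Need W * Ttrans >= Ttrans + RTT  ->  W >= (Ttrans + RTT) / Ttrans
(Ttrans + RTT) / Ttrans = 201 / 1 = 201
W_min = ceil(201) = 201

201


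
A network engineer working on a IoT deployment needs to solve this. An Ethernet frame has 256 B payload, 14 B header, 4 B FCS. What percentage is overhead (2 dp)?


Given: payload = 256 B, header = 14 B, trailer = 4 B
Overhead bytes = header + trailer = 14 + 4 = 18
Total frame = payload + overhead = 256 + 18 = 274
Overhead % = 18 / 274 * 100 = 6.5693% -> 6.57% (2 dp)

6.57


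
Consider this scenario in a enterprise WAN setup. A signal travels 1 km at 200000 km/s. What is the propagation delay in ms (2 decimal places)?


Given: distance = 1 km, speed = 200000 km/s
Delay = distance / speed = 1 / 200000 seconds
Delay in ms = 1 * 1000 / 200000
Delay = 0.0050 ms
Rounded to 2 dp = 0.01 ms

0.01


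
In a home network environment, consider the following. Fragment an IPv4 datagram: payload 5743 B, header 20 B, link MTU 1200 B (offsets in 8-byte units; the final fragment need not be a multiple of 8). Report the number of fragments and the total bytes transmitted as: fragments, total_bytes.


Max data per non-final fragment = floor((MTU - header)/8)*8 = floor((1200 - 20)/8)*8 = floor(1180/8)*8 = 1176 B
Final fragment needs no 8-byte alignment: it can carry up to MTU - header = 1180 B
Non-final fragments needed = ceil((payload - 1180) / 1176) = ceil(4563/1176) = ceil(3.8801) = 4
Number of fragments = 4 + 1 = 5
Fragment sizes (data): 4 * 1176 B + 1039 B (last, 1039 <= 1180 OK)
Total bytes sent = payload + n_frags * header = 5743 + 5*20 = 5743 + 100 = 5843 B

5, 5843


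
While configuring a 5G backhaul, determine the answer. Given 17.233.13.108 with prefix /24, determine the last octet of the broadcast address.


Given: IP = 17.233.13.108, prefix = /24
Host bits = 32 - 24 = 8
Network last octet = 108 AND mask = 0
Host part size = 2^8 - 1 = 255
Broadcast last octet = 0 OR 255 = 255

255


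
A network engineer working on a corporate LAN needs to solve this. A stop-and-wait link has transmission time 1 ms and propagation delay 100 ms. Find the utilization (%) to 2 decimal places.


Given: Ttrans = 1 ms, Tprop = 100 ms
RTT = 2 * Tprop = 2 * 100 = 200 ms
U = Ttrans / (Ttrans + RTT)
U = 1 / (1 + 200)
U = 1 / 201 = 0.004975
U% = 0.50%

0.50


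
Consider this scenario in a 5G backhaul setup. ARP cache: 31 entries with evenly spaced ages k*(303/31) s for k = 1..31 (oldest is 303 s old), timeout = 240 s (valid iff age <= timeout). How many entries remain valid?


Ages are k * 303/31 s for k = 1..31 (spacing = 9.7742 s).
Entry k is valid iff k * 303/31 <= 240 iff k <= 31 * 240 / 303 = 24.5545
n_valid = floor(24.5545) = 24
(n_stale = 31 - 24 = 7)

24


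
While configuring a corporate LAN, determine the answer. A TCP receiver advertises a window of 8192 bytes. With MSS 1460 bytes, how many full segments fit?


Given: RWND = 8192 bytes, MSS = 1460 bytes
Full segments = floor(RWND / MSS)
Full segments = floor(8192 / 1460)
Full segments = floor(5.611) = 5

5


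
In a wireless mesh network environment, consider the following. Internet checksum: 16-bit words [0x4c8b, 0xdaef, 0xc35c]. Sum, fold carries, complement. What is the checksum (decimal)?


Given words: [0x4c8b, 0xdaef, 0xc35c]
Step 1: Sum all words
Raw sum = 19595 + 56047 + 50012 = 125654
Step 2: Fold carry: (60118 + 1) = 60119
One's complement = ~60119 & 0xFFFF = 5416

5416


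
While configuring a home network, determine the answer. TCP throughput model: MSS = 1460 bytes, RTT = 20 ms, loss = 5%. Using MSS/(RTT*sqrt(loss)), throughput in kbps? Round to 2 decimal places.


Given: MSS = 1460 bytes, RTT = 20 ms, loss = 5%
RTT in seconds = 20 / 1000 = 0.02
Loss rate = 5% = 0.05
sqrt(loss) = sqrt(0.05) = 0.223606797750
Throughput (bytes/s) = 1460 / (0.02 * 0.223606797750) = 326465.9247
Throughput (kbps) = 326465.9247 * 8 / 1000 = 2611.727398 -> 2611.73 kbps (2 dp)

2611.73


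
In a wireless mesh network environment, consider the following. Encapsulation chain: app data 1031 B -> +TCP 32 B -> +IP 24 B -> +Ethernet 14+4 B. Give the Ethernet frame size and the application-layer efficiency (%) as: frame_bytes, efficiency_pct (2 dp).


TCP segment = 1031 + 32 = 1063 B
IP packet = 1063 + 24 = 1087 B
Ethernet frame = 1087 + 14 + 4 = 1105 B
Efficiency = app / frame = 1031 / 1105 = 0.933032 = 93.3032% -> 93.30% (2 dp)

1105, 93.30


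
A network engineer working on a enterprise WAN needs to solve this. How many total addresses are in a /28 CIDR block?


Given: CIDR prefix /28
Host bits = 32 - 28 = 4
Total addresses = 2^4 = 16

16


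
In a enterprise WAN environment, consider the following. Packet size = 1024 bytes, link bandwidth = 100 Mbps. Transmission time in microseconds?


Given: packet = 1024 bytes, bandwidth = 100 Mbps
Packet in bits = 1024 * 8 = 8192 bits
Bandwidth = 100 * 10^6 = 100000000 bps
Time = 8192 / 100000000 seconds
Time in us = 8192 * 10^6 / 100000000 = 81.92

81.92


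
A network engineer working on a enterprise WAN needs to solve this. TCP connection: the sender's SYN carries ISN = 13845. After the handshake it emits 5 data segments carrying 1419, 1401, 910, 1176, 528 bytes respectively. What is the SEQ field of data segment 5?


The SYN occupies sequence number ISN = 13845, so the first data byte is ISN + 1 = 13846.
SEQ of data segment i = (ISN + 1) + sum of payload sizes of segments 1..i-1.
Segment 1: SEQ = 13846, payload = 1419 bytes
Segment 2: SEQ = 15265, payload = 1401 bytes
Segment 3: SEQ = 16666, payload = 910 bytes
Segment 4: SEQ = 17576, payload = 1176 bytes
Segment 5: SEQ = 18752, payload = 528 bytes
SEQ of segment 5 = 13846 + 1419 + 1401 + 910 + 1176 = 18752

18752


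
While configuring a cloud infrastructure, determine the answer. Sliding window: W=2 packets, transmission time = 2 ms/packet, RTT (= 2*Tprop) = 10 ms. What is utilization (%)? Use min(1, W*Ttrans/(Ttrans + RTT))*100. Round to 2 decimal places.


Given: W = 2, Ttrans = 2 ms, RTT = 10 ms (= 2 * Tprop, Tprop = 5 ms)
Cycle time = Ttrans + RTT = 2 + 10 = 12 ms (first packet sent until its ACK returns)
W * Ttrans = 2 * 2 = 4 ms of sending per cycle
W * Ttrans / (Ttrans + RTT) = 4 / 12 = 0.333333
U = min(1, 0.333333) = 0.333333
U% = 33.33%

33.33


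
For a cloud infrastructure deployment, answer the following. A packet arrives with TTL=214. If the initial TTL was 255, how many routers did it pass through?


Given: initial TTL = 255, received TTL = 214
Hops = initial TTL - received TTL
Hops = 255 - 214 = 41

41


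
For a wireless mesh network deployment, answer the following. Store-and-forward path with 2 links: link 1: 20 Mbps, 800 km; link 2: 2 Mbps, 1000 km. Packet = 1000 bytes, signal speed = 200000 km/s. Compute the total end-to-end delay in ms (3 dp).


Packet = 1000 bytes = 8000 bits. Store-and-forward: sum (t_trans + t_prop) per link.
Link 1: t_trans = 8000/(20*10^6) s = 0.4000 ms; t_prop = 800/200000 s = 4.0000 ms; subtotal = 4.4000 ms
Link 2: t_trans = 8000/(2*10^6) s = 4.0000 ms; t_prop = 1000/200000 s = 5.0000 ms; subtotal = 9.0000 ms
End-to-end = 4.4000 + 9.0000 = 13.4000 ms -> 13.400 ms (3 dp)

13.400


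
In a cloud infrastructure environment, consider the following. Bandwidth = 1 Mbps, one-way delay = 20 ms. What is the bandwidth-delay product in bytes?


Given: bandwidth = 1 Mbps, delay = 20 ms
BDP in bits = 1 * 10^6 * 20 / 1000
BDP in bits = 20000
BDP in bytes = 20000 / 8 = 2500

2500


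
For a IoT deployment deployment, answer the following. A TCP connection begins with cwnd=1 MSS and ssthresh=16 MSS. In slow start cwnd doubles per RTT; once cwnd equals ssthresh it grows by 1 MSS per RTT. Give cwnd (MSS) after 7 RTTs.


RTT 0: cwnd = 1 MSS (initial)
RTT 1: cwnd = 2 MSS (slow start, doubled)
RTT 2: cwnd = 4 MSS (slow start, doubled)
RTT 3: cwnd = 8 MSS (slow start, doubled)
RTT 4: cwnd = 16 MSS (slow start, doubled)
RTT 5: cwnd = 17 MSS (congestion avoidance, +1)
RTT 6: cwnd = 18 MSS (congestion avoidance, +1)
RTT 7: cwnd = 19 MSS (congestion avoidance, +1)

19


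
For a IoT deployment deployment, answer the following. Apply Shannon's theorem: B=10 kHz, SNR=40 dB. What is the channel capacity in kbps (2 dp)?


Given: B = 10 kHz, SNR = 40 dB
SNR linear = 10^(40/10) = 10000
1 + SNR = 10001
log2(10001) = 13.2878566418
C = 10 * 1000 * 13.2878566418 = 132878.5664 bps
C = 132.878566 kbps -> 132.88 kbps (2 dp)

132.88


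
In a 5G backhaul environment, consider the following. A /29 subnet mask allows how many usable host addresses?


Given: subnet mask /29
Host bits = 32 - 29 = 3
Total addresses = 2^3 = 8
Usable hosts = 8 - 2 (network + broadcast) = 6

6


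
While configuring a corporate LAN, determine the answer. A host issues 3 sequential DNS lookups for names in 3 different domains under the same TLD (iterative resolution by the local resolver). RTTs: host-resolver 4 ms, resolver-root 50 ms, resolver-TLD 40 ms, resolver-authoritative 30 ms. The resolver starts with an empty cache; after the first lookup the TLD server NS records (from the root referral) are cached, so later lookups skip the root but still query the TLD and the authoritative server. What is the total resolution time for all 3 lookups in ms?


Lookup 1 (cold cache): local + root + TLD + auth = 4 + 50 + 40 + 30 = 124 ms
Lookups 2..3 (TLD NS cached -> skip root; new domain -> still ask TLD and auth): local + TLD + auth = 4 + 40 + 30 = 74 ms each
Remaining 2 lookups: 2 * 74 = 148 ms
Total = 124 + 148 = 272 ms

272


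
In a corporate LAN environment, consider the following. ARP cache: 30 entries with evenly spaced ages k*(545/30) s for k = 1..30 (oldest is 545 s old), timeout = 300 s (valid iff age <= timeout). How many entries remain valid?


Ages are k * 545/30 s for k = 1..30 (spacing = 18.1667 s).
Entry k is valid iff k * 545/30 <= 300 iff k <= 30 * 300 / 545 = 16.5138
n_valid = floor(16.5138) = 16
(n_stale = 30 - 16 = 14)

16


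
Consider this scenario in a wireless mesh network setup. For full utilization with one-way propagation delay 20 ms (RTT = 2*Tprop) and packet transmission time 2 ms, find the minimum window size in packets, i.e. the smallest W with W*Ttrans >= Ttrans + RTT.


Given: Ttrans = 2 ms, RTT = 40 ms (= 2 * Tprop, Tprop = 20 ms)
Time until first ACK returns = Ttrans + RTT = 2 + 40 = 42 ms
Need W * Ttrans >= Ttrans + RTT  ->  W >= (Ttrans + RTT) / Ttrans
(Ttrans + RTT) / Ttrans = 42 / 2 = 21
W_min = ceil(21) = 21

21


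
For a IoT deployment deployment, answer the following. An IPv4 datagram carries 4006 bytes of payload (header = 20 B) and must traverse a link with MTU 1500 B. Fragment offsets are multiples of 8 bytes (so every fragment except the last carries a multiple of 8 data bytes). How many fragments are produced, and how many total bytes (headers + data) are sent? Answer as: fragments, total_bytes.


Max data per non-final fragment = floor((MTU - header)/8)*8 = floor((1500 - 20)/8)*8 = floor(1480/8)*8 = 1480 B
Final fragment needs no 8-byte alignment: it can carry up to MTU - header = 1480 B
Non-final fragments needed = ceil((payload - 1480) / 1480) = ceil(2526/1480) = ceil(1.7068) = 2
Number of fragments = 2 + 1 = 3
Fragment sizes (data): 2 * 1480 B + 1046 B (last, 1046 <= 1480 OK)
Total bytes sent = payload + n_frags * header = 4006 + 3*20 = 4006 + 60 = 4066 B

3, 4066


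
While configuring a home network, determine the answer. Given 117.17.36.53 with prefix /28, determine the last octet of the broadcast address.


Given: IP = 117.17.36.53, prefix = /28
Host bits = 32 - 28 = 4
Network last octet = 53 AND mask = 48
Host part size = 2^4 - 1 = 15
Broadcast last octet = 48 OR 15 = 63

63


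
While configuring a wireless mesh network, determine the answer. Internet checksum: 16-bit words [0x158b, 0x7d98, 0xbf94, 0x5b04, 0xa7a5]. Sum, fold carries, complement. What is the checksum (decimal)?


Given words: [0x158b, 0x7d98, 0xbf94, 0x5b04, 0xa7a5]
Step 1: Sum all words
Raw sum = 5515 + 32152 + 49044 + 23300 + 42917 = 152928
Step 2: Fold carry: (21856 + 2) = 21858
One's complement = ~21858 & 0xFFFF = 43677

43677


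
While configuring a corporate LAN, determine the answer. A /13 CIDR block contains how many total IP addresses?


Given: CIDR prefix /13
Host bits = 32 - 13 = 19
Total addresses = 2^19 = 524288

524288


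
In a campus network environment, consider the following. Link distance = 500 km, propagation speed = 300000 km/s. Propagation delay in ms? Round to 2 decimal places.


Given: distance = 500 km, speed = 300000 km/s
Delay = distance / speed = 500 / 300000 seconds
Delay in ms = 500 * 1000 / 300000
Delay = 1.6667 ms
Rounded to 2 dp = 1.67 ms

1.67


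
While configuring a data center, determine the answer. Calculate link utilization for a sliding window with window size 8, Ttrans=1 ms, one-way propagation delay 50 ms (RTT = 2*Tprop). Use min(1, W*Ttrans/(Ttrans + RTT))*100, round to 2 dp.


Given: W = 8, Ttrans = 1 ms, RTT = 100 ms (= 2 * Tprop, Tprop = 50 ms)
Cycle time = Ttrans + RTT = 1 + 100 = 101 ms (first packet sent until its ACK returns)
W * Ttrans = 8 * 1 = 8 ms of sending per cycle
W * Ttrans / (Ttrans + RTT) = 8 / 101 = 0.079208
U = min(1, 0.079208) = 0.079208
U% = 7.92%

7.92


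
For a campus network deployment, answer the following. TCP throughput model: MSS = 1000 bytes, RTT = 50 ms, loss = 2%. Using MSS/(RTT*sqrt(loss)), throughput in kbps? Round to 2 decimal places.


Given: MSS = 1000 bytes, RTT = 50 ms, loss = 2%
RTT in seconds = 50 / 1000 = 0.05
Loss rate = 2% = 0.02
sqrt(loss) = sqrt(0.02) = 0.141421356237
Throughput (bytes/s) = 1000 / (0.05 * 0.141421356237) = 141421.3562
Throughput (kbps) = 141421.3562 * 8 / 1000 = 1131.370850 -> 1131.37 kbps (2 dp)

1131.37


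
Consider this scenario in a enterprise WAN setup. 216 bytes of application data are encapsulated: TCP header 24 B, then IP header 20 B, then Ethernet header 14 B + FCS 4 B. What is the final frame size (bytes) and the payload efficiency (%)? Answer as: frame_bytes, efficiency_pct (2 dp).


TCP segment = 216 + 24 = 240 B
IP packet = 240 + 20 = 260 B
Ethernet frame = 260 + 14 + 4 = 278 B
Efficiency = app / frame = 216 / 278 = 0.776978 = 77.6978% -> 77.70% (2 dp)

278, 77.70


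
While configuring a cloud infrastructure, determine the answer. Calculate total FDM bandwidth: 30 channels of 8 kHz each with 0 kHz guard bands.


Given: 30 channels, 8 kHz each, guard = 0 kHz
Channel bandwidth = 30 * 8 = 240 kHz
Guard bands = 29 gaps * 0 kHz = 0 kHz
Total = 240 + 0 = 240 kHz

240


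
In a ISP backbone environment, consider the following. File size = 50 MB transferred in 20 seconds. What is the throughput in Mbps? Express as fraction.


Given: file = 50 MB, time = 20 s
File in Mb = 50 * 8 = 400 Mb
Throughput = 400 / 20 Mbps
Throughput = 20 Mbps

20


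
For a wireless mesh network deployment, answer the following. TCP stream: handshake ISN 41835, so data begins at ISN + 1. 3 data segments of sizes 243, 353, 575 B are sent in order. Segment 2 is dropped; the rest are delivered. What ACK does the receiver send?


SYN uses sequence number 41835; first data byte = ISN + 1 = 41836.
Segment 1: SEQ = 41836, len = 243 B, covers [41836, 42078]
Segment 2: SEQ = 42079, len = 353 B, covers [42079, 42431] [LOST]
Segment 3: SEQ = 42432, len = 575 B, covers [42432, 43006]
In-order data received: bytes [41836, 42078] (segments 1..1).
Segment 2 missing -> gap begins at byte 42079; later segments buffered out of order.
Cumulative ACK = next expected in-order byte = 41836 + 243 = 42079

42079


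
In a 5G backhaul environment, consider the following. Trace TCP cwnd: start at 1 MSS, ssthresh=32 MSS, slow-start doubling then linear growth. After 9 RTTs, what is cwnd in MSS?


RTT 0: cwnd = 1 MSS (initial)
RTT 1: cwnd = 2 MSS (slow start, doubled)
RTT 2: cwnd = 4 MSS (slow start, doubled)
RTT 3: cwnd = 8 MSS (slow start, doubled)
RTT 4: cwnd = 16 MSS (slow start, doubled)
RTT 5: cwnd = 32 MSS (slow start, doubled)
RTT 6: cwnd = 33 MSS (congestion avoidance, +1)
RTT 7: cwnd = 34 MSS (congestion avoidance, +1)
RTT 8: cwnd = 35 MSS (congestion avoidance, +1)
RTT 9: cwnd = 36 MSS (congestion avoidance, +1)

36


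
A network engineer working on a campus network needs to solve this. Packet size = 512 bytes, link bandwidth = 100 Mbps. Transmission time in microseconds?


Given: packet = 512 bytes, bandwidth = 100 Mbps
Packet in bits = 512 * 8 = 4096 bits
Bandwidth = 100 * 10^6 = 100000000 bps
Time = 4096 / 100000000 seconds
Time in us = 4096 * 10^6 / 100000000 = 40.96

40.96


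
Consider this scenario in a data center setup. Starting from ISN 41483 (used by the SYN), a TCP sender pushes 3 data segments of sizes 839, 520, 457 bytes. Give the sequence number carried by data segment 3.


The SYN occupies sequence number ISN = 41483, so the first data byte is ISN + 1 = 41484.
SEQ of data segment i = (ISN + 1) + sum of payload sizes of segments 1..i-1.
Segment 1: SEQ = 41484, payload = 839 bytes
Segment 2: SEQ = 42323, payload = 520 bytes
Segment 3: SEQ = 42843, payload = 457 bytes
SEQ of segment 3 = 41484 + 839 + 520 = 42843

42843


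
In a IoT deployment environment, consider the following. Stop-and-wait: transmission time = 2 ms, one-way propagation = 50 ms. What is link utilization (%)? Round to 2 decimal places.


Given: Ttrans = 2 ms, Tprop = 50 ms
RTT = 2 * Tprop = 2 * 50 = 100 ms
U = Ttrans / (Ttrans + RTT)
U = 2 / (2 + 100)
U = 2 / 102 = 0.019608
U% = 1.96%

1.96


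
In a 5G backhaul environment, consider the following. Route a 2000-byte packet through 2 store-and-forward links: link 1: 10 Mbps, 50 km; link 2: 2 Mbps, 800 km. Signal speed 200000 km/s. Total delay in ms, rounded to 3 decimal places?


Packet = 2000 bytes = 16000 bits. Store-and-forward: sum (t_trans + t_prop) per link.
Link 1: t_trans = 16000/(10*10^6) s = 1.6000 ms; t_prop = 50/200000 s = 0.2500 ms; subtotal = 1.8500 ms
Link 2: t_trans = 16000/(2*10^6) s = 8.0000 ms; t_prop = 800/200000 s = 4.0000 ms; subtotal = 12.0000 ms
End-to-end = 1.8500 + 12.0000 = 13.8500 ms -> 13.850 ms (3 dp)

13.850


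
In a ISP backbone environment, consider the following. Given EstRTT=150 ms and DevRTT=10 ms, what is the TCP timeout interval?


Given: EstRTT = 150 ms, DevRTT = 10 ms
Timeout = EstRTT + 4 * DevRTT
4 * DevRTT = 4 * 10 = 40
Timeout = 150 + 40 = 190 ms

190


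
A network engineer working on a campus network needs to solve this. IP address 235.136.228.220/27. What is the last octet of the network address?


Given: IP = 235.136.228.220, prefix = /27
Subnet mask = 255.255.255.224
Last octet of IP: 220
Last octet of mask: 224
Network last octet = 220 AND 224 = 192

192


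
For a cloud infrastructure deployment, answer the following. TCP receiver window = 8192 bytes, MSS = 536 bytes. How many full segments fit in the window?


Given: RWND = 8192 bytes, MSS = 536 bytes
Full segments = floor(RWND / MSS)
Full segments = floor(8192 / 536)
Full segments = floor(15.2836) = 15

15


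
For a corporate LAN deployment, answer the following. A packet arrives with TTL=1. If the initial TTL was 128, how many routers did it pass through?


Given: initial TTL = 128, received TTL = 1
Hops = initial TTL - received TTL
Hops = 128 - 1 = 127

127


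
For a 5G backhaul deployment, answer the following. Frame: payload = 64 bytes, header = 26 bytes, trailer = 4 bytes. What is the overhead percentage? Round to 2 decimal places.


Given: payload = 64 B, header = 26 B, trailer = 4 B
Overhead bytes = header + trailer = 26 + 4 = 30
Total frame = payload + overhead = 64 + 30 = 94
Overhead % = 30 / 94 * 100 = 31.9149% -> 31.91% (2 dp)

31.91


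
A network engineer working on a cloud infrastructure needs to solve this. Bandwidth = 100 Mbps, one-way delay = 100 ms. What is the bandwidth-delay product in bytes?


Given: bandwidth = 100 Mbps, delay = 100 ms
BDP in bits = 100 * 10^6 * 100 / 1000
BDP in bits = 10000000
BDP in bytes = 10000000 / 8 = 1250000

1250000


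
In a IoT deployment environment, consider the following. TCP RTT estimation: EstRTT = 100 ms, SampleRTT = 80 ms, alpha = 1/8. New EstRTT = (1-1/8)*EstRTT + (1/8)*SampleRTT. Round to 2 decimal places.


Given: EstRTT = 100 ms, SampleRTT = 80 ms, alpha = 1/8
New EstRTT = (1 - alpha) * EstRTT + alpha * SampleRTT
(7/8) * 100 = 87.5
(1/8) * 80 = 10
New EstRTT = 87.5 + 10 = 97.5 ms -> 97.50 ms (2 dp)

97.50


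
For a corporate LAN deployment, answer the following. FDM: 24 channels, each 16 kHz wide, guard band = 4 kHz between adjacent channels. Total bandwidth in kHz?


Given: 24 channels, 16 kHz each, guard = 4 kHz
Channel bandwidth = 24 * 16 = 384 kHz
Guard bands = 23 gaps * 4 kHz = 92 kHz
Total = 384 + 92 = 476 kHz

476


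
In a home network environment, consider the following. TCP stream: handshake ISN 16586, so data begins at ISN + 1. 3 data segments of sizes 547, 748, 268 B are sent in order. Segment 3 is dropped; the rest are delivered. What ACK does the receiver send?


SYN uses sequence number 16586; first data byte = ISN + 1 = 16587.
Segment 1: SEQ = 16587, len = 547 B, covers [16587, 17133]
Segment 2: SEQ = 17134, len = 748 B, covers [17134, 17881]
Segment 3: SEQ = 17882, len = 268 B, covers [17882, 18149] [LOST]
In-order data received: bytes [16587, 17881] (segments 1..2).
Segment 3 missing -> gap begins at byte 17882.
Cumulative ACK = next expected in-order byte = 16587 + 547 + 748 = 17882

17882


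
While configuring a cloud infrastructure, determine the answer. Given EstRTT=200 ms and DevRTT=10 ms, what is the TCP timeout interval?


Given: EstRTT = 200 ms, DevRTT = 10 ms
Timeout = EstRTT + 4 * DevRTT
4 * DevRTT = 4 * 10 = 40
Timeout = 200 + 40 = 240 ms

240


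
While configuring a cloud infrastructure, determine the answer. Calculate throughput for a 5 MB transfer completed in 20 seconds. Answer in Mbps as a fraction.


Given: file = 5 MB, time = 20 s
File in Mb = 5 * 8 = 40 Mb
Throughput = 40 / 20 Mbps
Throughput = 2 Mbps

2


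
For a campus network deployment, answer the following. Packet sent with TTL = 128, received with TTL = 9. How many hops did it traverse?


Given: initial TTL = 128, received TTL = 9
Hops = initial TTL - received TTL
Hops = 128 - 9 = 119

119


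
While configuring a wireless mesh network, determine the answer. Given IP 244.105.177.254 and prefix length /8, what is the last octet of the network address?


Given: IP = 244.105.177.254, prefix = /8
Subnet mask = 255.0.0.0
Last octet of IP: 254
Last octet of mask: 0
Network last octet = 254 AND 0 = 0

0


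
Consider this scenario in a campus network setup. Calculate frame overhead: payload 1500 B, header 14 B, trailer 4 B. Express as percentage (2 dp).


Given: payload = 1500 B, header = 14 B, trailer = 4 B
Overhead bytes = header + trailer = 14 + 4 = 18
Total frame = payload + overhead = 1500 + 18 = 1518
Overhead % = 18 / 1518 * 100 = 1.1858% -> 1.19% (2 dp)

1.19


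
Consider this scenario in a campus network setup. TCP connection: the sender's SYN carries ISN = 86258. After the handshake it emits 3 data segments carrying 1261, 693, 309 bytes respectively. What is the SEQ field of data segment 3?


The SYN occupies sequence number ISN = 86258, so the first data byte is ISN + 1 = 86259.
SEQ of data segment i = (ISN + 1) + sum of payload sizes of segments 1..i-1.
Segment 1: SEQ = 86259, payload = 1261 bytes
Segment 2: SEQ = 87520, payload = 693 bytes
Segment 3: SEQ = 88213, payload = 309 bytes
SEQ of segment 3 = 86259 + 1261 + 693 = 88213

88213


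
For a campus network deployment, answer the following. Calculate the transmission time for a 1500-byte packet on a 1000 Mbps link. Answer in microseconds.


Given: packet = 1500 bytes, bandwidth = 1000 Mbps
Packet in bits = 1500 * 8 = 12000 bits
Bandwidth = 1000 * 10^6 = 1000000000 bps
Time = 12000 / 1000000000 seconds
Time in us = 12000 * 10^6 / 1000000000 = 12

12


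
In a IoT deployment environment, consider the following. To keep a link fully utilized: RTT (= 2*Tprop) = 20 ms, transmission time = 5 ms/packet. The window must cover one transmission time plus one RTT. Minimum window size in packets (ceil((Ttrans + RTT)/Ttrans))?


Given: Ttrans = 5 ms, RTT = 20 ms (= 2 * Tprop, Tprop = 10 ms)
Time until first ACK returns = Ttrans + RTT = 5 + 20 = 25 ms
Need W * Ttrans >= Ttrans + RTT  ->  W >= (Ttrans + RTT) / Ttrans
(Ttrans + RTT) / Ttrans = 25 / 5 = 5
W_min = ceil(5) = 5

5


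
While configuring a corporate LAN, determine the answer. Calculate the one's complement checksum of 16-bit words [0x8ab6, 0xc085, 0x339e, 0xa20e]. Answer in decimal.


Given words: [0x8ab6, 0xc085, 0x339e, 0xa20e]
Step 1: Sum all words
Raw sum = 35510 + 49285 + 13214 + 41486 = 139495
Step 2: Fold carry: (8423 + 2) = 8425
One's complement = ~8425 & 0xFFFF = 57110

57110


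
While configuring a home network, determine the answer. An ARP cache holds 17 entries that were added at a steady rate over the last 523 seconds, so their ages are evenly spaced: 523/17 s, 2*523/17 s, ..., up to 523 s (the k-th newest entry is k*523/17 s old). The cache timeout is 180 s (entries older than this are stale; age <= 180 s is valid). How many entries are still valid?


Ages are k * 523/17 s for k = 1..17 (spacing = 30.7647 s).
Entry k is valid iff k * 523/17 <= 180 iff k <= 17 * 180 / 523 = 5.8509
n_valid = floor(5.8509) = 5
(n_stale = 17 - 5 = 12)

5


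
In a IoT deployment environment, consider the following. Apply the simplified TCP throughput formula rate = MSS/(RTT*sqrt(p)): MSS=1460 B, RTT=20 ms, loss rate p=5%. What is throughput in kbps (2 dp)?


Given: MSS = 1460 bytes, RTT = 20 ms, loss = 5%
RTT in seconds = 20 / 1000 = 0.02
Loss rate = 5% = 0.05
sqrt(loss) = sqrt(0.05) = 0.223606797750
Throughput (bytes/s) = 1460 / (0.02 * 0.223606797750) = 326465.9247
Throughput (kbps) = 326465.9247 * 8 / 1000 = 2611.727398 -> 2611.73 kbps (2 dp)

2611.73


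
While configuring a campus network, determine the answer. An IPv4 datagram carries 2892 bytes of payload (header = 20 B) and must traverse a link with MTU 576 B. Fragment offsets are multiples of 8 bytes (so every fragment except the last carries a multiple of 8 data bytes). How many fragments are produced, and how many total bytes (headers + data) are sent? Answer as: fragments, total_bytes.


Max data per non-final fragment = floor((MTU - header)/8)*8 = floor((576 - 20)/8)*8 = floor(556/8)*8 = 552 B
Final fragment needs no 8-byte alignment: it can carry up to MTU - header = 556 B
Non-final fragments needed = ceil((payload - 556) / 552) = ceil(2336/552) = ceil(4.2319) = 5
Number of fragments = 5 + 1 = 6
Fragment sizes (data): 5 * 552 B + 132 B (last, 132 <= 556 OK)
Total bytes sent = payload + n_frags * header = 2892 + 6*20 = 2892 + 120 = 3012 B

6, 3012


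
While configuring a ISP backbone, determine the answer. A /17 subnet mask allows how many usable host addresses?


Given: subnet mask /17
Host bits = 32 - 17 = 15
Total addresses = 2^15 = 32768
Usable hosts = 32768 - 2 (network + broadcast) = 32766

32766


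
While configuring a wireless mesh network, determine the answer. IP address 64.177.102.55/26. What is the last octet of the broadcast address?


Given: IP = 64.177.102.55, prefix = /26
Host bits = 32 - 26 = 6
Network last octet = 55 AND mask = 0
Host part size = 2^6 - 1 = 63
Broadcast last octet = 0 OR 63 = 63

63


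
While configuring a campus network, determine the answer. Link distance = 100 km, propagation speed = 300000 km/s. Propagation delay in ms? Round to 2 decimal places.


Given: distance = 100 km, speed = 300000 km/s
Delay = distance / speed = 100 / 300000 seconds
Delay in ms = 100 * 1000 / 300000
Delay = 0.3333 ms
Rounded to 2 dp = 0.33 ms

0.33


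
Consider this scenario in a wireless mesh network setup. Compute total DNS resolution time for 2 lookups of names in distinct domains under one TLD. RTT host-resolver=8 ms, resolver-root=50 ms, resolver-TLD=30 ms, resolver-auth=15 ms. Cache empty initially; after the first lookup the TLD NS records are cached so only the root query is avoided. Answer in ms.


Lookup 1 (cold cache): local + root + TLD + auth = 8 + 50 + 30 + 15 = 103 ms
Lookups 2..2 (TLD NS cached -> skip root; new domain -> still ask TLD and auth): local + TLD + auth = 8 + 30 + 15 = 53 ms each
Remaining 1 lookups: 1 * 53 = 53 ms
Total = 103 + 53 = 156 ms

156


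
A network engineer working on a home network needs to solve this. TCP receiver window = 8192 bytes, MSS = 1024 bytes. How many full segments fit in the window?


Given: RWND = 8192 bytes, MSS = 1024 bytes
Full segments = floor(RWND / MSS)
Full segments = floor(8192 / 1024)
Full segments = floor(8.0) = 8

8


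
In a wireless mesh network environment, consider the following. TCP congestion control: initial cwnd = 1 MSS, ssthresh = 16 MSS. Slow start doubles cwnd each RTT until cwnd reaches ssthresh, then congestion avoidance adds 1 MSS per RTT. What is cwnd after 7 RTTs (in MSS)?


RTT 0: cwnd = 1 MSS (initial)
RTT 1: cwnd = 2 MSS (slow start, doubled)
RTT 2: cwnd = 4 MSS (slow start, doubled)
RTT 3: cwnd = 8 MSS (slow start, doubled)
RTT 4: cwnd = 16 MSS (slow start, doubled)
RTT 5: cwnd = 17 MSS (congestion avoidance, +1)
RTT 6: cwnd = 18 MSS (congestion avoidance, +1)
RTT 7: cwnd = 19 MSS (congestion avoidance, +1)

19


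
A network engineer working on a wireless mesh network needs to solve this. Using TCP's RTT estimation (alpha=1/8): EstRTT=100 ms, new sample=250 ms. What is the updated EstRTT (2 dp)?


Given: EstRTT = 100 ms, SampleRTT = 250 ms, alpha = 1/8
New EstRTT = (1 - alpha) * EstRTT + alpha * SampleRTT
(7/8) * 100 = 87.5
(1/8) * 250 = 31.25
New EstRTT = 87.5 + 31.25 = 118.75 ms -> 118.75 ms (2 dp)

118.75


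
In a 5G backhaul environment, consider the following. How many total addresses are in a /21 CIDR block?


Given: CIDR prefix /21
Host bits = 32 - 21 = 11
Total addresses = 2^11 = 2048

2048


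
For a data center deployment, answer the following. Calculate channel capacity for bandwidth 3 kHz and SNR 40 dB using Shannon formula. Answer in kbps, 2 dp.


Given: B = 3 kHz, SNR = 40 dB
SNR linear = 10^(40/10) = 10000
1 + SNR = 10001
log2(10001) = 13.2878566418
C = 3 * 1000 * 13.2878566418 = 39863.5699 bps
C = 39.863570 kbps -> 39.86 kbps (2 dp)

39.86


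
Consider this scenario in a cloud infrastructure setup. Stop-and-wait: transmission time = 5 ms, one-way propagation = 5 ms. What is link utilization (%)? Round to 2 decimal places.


Given: Ttrans = 5 ms, Tprop = 5 ms
RTT = 2 * Tprop = 2 * 5 = 10 ms
U = Ttrans / (Ttrans + RTT)
U = 5 / (5 + 10)
U = 5 / 15 = 0.333333
U% = 33.33%

33.33


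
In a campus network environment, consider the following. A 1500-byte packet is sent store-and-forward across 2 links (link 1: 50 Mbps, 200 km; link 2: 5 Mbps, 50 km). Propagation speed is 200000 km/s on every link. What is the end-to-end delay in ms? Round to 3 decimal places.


Packet = 1500 bytes = 12000 bits. Store-and-forward: sum (t_trans + t_prop) per link.
Link 1: t_trans = 12000/(50*10^6) s = 0.2400 ms; t_prop = 200/200000 s = 1.0000 ms; subtotal = 1.2400 ms
Link 2: t_trans = 12000/(5*10^6) s = 2.4000 ms; t_prop = 50/200000 s = 0.2500 ms; subtotal = 2.6500 ms
End-to-end = 1.2400 + 2.6500 = 3.8900 ms -> 3.890 ms (3 dp)

3.890


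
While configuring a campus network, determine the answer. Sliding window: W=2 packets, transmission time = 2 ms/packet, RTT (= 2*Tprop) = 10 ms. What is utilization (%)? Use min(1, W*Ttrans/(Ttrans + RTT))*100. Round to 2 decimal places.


Given: W = 2, Ttrans = 2 ms, RTT = 10 ms (= 2 * Tprop, Tprop = 5 ms)
Cycle time = Ttrans + RTT = 2 + 10 = 12 ms (first packet sent until its ACK returns)
W * Ttrans = 2 * 2 = 4 ms of sending per cycle
W * Ttrans / (Ttrans + RTT) = 4 / 12 = 0.333333
U = min(1, 0.333333) = 0.333333
U% = 33.33%

33.33


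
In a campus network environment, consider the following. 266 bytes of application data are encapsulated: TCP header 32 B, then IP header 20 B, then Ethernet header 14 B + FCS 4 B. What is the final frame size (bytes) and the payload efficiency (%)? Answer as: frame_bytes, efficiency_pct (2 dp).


TCP segment = 266 + 32 = 298 B
IP packet = 298 + 20 = 318 B
Ethernet frame = 318 + 14 + 4 = 336 B
Efficiency = app / frame = 266 / 336 = 0.791667 = 79.1667% -> 79.17% (2 dp)

336, 79.17


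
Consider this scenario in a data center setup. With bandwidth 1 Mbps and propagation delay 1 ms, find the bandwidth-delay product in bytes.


Given: bandwidth = 1 Mbps, delay = 1 ms
BDP in bits = 1 * 10^6 * 1 / 1000
BDP in bits = 1000
BDP in bytes = 1000 / 8 = 125

125


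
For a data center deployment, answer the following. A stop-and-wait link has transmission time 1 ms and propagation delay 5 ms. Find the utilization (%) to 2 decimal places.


Given: Ttrans = 1 ms, Tprop = 5 ms
RTT = 2 * Tprop = 2 * 5 = 10 ms
U = Ttrans / (Ttrans + RTT)
U = 1 / (1 + 10)
U = 1 / 11 = 0.090909
U% = 9.09%

9.09


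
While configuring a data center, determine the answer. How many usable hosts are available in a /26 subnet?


Given: subnet mask /26
Host bits = 32 - 26 = 6
Total addresses = 2^6 = 64
Usable hosts = 64 - 2 (network + broadcast) = 62

62


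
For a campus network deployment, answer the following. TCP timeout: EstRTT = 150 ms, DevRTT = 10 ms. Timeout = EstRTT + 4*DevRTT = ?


Given: EstRTT = 150 ms, DevRTT = 10 ms
Timeout = EstRTT + 4 * DevRTT
4 * DevRTT = 4 * 10 = 40
Timeout = 150 + 40 = 190 ms

190


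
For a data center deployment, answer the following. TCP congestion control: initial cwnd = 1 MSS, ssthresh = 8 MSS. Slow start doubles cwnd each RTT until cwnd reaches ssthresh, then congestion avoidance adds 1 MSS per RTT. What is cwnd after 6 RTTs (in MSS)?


RTT 0: cwnd = 1 MSS (initial)
RTT 1: cwnd = 2 MSS (slow start, doubled)
RTT 2: cwnd = 4 MSS (slow start, doubled)
RTT 3: cwnd = 8 MSS (slow start, doubled)
RTT 4: cwnd = 9 MSS (congestion avoidance, +1)
RTT 5: cwnd = 10 MSS (congestion avoidance, +1)
RTT 6: cwnd = 11 MSS (congestion avoidance, +1)

11


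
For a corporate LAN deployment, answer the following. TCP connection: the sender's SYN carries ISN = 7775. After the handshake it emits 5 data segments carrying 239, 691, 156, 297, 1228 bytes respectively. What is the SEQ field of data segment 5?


The SYN occupies sequence number ISN = 7775, so the first data byte is ISN + 1 = 7776.
SEQ of data segment i = (ISN + 1) + sum of payload sizes of segments 1..i-1.
Segment 1: SEQ = 7776, payload = 239 bytes
Segment 2: SEQ = 8015, payload = 691 bytes
Segment 3: SEQ = 8706, payload = 156 bytes
Segment 4: SEQ = 8862, payload = 297 bytes
Segment 5: SEQ = 9159, payload = 1228 bytes
SEQ of segment 5 = 7776 + 239 + 691 + 156 + 297 = 9159

9159


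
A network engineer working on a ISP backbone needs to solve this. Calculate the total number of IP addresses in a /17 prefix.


Given: CIDR prefix /17
Host bits = 32 - 17 = 15
Total addresses = 2^15 = 32768

32768


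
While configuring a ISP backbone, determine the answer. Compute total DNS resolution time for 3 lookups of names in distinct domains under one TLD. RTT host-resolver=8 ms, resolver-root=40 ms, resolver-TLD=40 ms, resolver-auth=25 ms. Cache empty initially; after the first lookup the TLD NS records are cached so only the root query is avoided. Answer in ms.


Lookup 1 (cold cache): local + root + TLD + auth = 8 + 40 + 40 + 25 = 113 ms
Lookups 2..3 (TLD NS cached -> skip root; new domain -> still ask TLD and auth): local + TLD + auth = 8 + 40 + 25 = 73 ms each
Remaining 2 lookups: 2 * 73 = 146 ms
Total = 113 + 146 = 259 ms

259


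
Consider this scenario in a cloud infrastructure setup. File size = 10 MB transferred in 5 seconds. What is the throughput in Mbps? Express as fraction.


Given: file = 10 MB, time = 5 s
File in Mb = 10 * 8 = 80 Mb
Throughput = 80 / 5 Mbps
Throughput = 16 Mbps

16


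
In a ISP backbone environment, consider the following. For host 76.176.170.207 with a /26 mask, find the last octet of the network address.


Given: IP = 76.176.170.207, prefix = /26
Subnet mask = 255.255.255.192
Last octet of IP: 207
Last octet of mask: 192
Network last octet = 207 AND 192 = 192

192


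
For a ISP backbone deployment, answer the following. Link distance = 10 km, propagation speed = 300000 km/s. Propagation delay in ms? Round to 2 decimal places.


Given: distance = 10 km, speed = 300000 km/s
Delay = distance / speed = 10 / 300000 seconds
Delay in ms = 10 * 1000 / 300000
Delay = 0.0333 ms
Rounded to 2 dp = 0.03 ms

0.03


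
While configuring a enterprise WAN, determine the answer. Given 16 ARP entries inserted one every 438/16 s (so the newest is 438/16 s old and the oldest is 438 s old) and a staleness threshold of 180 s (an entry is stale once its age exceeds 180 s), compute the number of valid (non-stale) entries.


Ages are k * 438/16 s for k = 1..16 (spacing = 27.3750 s).
Entry k is valid iff k * 438/16 <= 180 iff k <= 16 * 180 / 438 = 6.5753
n_valid = floor(6.5753) = 6
(n_stale = 16 - 6 = 10)

6


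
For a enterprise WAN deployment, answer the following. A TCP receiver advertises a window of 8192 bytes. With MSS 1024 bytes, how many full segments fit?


Given: RWND = 8192 bytes, MSS = 1024 bytes
Full segments = floor(RWND / MSS)
Full segments = floor(8192 / 1024)
Full segments = floor(8.0) = 8

8


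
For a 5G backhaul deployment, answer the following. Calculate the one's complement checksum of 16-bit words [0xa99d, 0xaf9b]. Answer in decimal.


Given words: [0xa99d, 0xaf9b]
Step 1: Sum all words
Raw sum = 43421 + 44955 = 88376
Step 2: Fold carry: (22840 + 1) = 22841
One's complement = ~22841 & 0xFFFF = 42694

42694


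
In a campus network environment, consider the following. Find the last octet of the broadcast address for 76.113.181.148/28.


Given: IP = 76.113.181.148, prefix = /28
Host bits = 32 - 28 = 4
Network last octet = 148 AND mask = 144
Host part size = 2^4 - 1 = 15
Broadcast last octet = 144 OR 15 = 159

159
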